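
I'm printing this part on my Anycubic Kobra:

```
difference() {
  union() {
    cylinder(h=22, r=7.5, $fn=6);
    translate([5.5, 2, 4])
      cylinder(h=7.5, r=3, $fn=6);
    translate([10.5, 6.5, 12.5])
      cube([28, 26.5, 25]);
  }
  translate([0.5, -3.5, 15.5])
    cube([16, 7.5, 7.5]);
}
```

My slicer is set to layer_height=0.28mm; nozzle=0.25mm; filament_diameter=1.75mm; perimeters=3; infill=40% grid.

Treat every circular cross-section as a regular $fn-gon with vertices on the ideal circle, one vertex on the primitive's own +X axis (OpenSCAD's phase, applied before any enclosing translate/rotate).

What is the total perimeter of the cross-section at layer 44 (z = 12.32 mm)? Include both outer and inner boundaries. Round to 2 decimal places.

45.00 mm

At z = 12.32 mm: the cylinder: section is a regular 6-gon, circumradius r=7.5 (perimeter = 2·6·7.500·sin(180°/6) = 45.00 mm); the cylinder at (5.5, 2) is not intersected at this z (z outside [4, 11.5]); the cube at (10.5, 6.5) is absent (z outside [12.5, 37.5]); Taking the union: only the r=7.5 cylinder is present, so the union is just that shape — boundary = 45.00 mm; the cube at (0.5, -3.5) does not reach this height (z outside [15.5, 23]); Subtracting the remaining from the first: none of the subtracted shapes is present at this height, so the result so far is unchanged — boundary = 45.00 mm. Overall, the cross-section is a single solid region. Total boundary length (outer) = 45.00 mm.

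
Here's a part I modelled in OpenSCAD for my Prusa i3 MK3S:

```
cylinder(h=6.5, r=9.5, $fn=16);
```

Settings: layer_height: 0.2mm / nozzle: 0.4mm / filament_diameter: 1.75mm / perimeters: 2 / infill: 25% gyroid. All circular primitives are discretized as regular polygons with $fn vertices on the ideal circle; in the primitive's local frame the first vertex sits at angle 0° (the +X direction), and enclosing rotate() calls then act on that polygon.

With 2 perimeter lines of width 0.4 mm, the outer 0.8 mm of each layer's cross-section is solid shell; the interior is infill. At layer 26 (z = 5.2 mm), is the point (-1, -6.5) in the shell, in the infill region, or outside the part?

infill

At z = 5.2 mm: the r=9.5 cylinder contributes a regular 16-gon of circumradius 9.5. Overall, the cross-section is a single solid region. The nearest boundary edge runs (-3.64, -8.78)→(-0.00, -9.50); distance from the point to it = 2.75 mm. The point is inside the cross-section and 2.75 mm from the nearest boundary — more than the 0.8 mm shell width (2 × 0.4), so it's in the infill interior.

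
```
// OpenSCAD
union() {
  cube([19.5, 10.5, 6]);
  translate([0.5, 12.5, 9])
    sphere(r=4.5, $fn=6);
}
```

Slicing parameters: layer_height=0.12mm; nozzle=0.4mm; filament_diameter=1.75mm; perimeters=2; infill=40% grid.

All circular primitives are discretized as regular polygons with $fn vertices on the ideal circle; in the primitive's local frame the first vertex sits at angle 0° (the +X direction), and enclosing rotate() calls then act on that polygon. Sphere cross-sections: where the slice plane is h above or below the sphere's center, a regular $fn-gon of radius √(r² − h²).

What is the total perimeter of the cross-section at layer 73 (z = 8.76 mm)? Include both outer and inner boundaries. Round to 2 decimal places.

At z = 8.76 mm: the cube does not reach this height (z outside [0, 6]); the r=4.5 sphere at (0.5, 12.5) contributes a regular 6-gon of circumradius √(4.5²−0.24²) = 4.494 (perimeter = 2·6·4.494·sin(180°/6) = 26.96 mm); Merging all regions: only the r=4.5 sphere at (0.5, 12.5) is present, so the union is just that shape — boundary = 26.96 mm. Overall, the cross-section is a single solid region. Total boundary length (outer) = 26.96 mm.

26.96 mm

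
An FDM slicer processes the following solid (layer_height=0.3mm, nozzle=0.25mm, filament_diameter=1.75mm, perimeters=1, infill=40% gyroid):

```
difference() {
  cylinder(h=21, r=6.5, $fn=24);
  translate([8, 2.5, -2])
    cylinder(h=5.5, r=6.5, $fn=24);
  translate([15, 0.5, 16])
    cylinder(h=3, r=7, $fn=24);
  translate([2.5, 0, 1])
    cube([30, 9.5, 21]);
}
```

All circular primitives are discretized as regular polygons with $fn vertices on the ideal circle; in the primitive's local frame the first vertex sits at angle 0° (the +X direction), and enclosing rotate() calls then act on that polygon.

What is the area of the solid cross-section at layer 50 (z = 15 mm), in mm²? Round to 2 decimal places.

At z = 15 mm: the r=6.5 cylinder contributes a regular 24-gon of circumradius 6.5 (area = (24/2)·6.500²·sin(360°/24) = 131.22 mm²); the cylinder at (8, 2.5) is absent (z outside [-2, 3.5]); the cylinder at (15, 0.5) does not reach this height (z outside [16, 19]); the cube at (2.5, 0) (footprint 30×9.5) is included at this height (area 285.00 mm²); Taking the first minus the rest: starting from the r=6.5 cylinder (131.22 mm²), the 30×9.5 cube at (2.5, 0) partially overlaps it — only the 17.06 mm² overlap (of its 285.00 mm²) is removed, clipping the outline — area = 114.16 mm². Overall, the cross-section is a single solid region. Net area = 114.16 mm².

114.16 mm²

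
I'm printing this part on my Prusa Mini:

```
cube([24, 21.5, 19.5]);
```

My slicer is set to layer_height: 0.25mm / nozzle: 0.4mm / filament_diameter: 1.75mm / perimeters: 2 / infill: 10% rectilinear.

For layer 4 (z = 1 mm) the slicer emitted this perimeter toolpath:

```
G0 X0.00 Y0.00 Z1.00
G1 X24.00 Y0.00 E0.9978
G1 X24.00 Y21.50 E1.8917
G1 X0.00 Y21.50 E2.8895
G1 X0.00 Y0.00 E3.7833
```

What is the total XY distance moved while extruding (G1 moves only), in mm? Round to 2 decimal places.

91.00 mm

Sum the Euclidean lengths of each G1 segment: total = 91.00 mm.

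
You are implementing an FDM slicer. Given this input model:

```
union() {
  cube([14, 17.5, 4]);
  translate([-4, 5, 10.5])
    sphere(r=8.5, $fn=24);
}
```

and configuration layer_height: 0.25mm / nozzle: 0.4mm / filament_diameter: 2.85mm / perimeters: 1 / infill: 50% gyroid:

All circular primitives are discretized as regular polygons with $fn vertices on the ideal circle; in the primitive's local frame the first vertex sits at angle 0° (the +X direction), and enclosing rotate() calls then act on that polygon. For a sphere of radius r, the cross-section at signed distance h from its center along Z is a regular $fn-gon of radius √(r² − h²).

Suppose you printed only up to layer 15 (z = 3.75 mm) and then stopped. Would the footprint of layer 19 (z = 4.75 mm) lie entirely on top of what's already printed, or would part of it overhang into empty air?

Compare the two slices. At z = 3.75: the cube is present — its section is the full 14×17.5 rectangle (area 245.00 mm²); the r=8.5 sphere at (-4, 5) contributes a regular 24-gon of circumradius √(8.5²−6.75²) = 5.166 (area = (24/2)·5.166²·sin(360°/24) = 82.89 mm²); Combining (union): the regions partially overlap — summed areas 327.89 mm² minus the doubly-counted overlap 5.00 mm² gives 322.89 mm² — area = 322.89 mm². At z = 4.75: the cube does not reach this height (z outside [0, 4]); the r=8.5 sphere at (-4, 5) contributes a regular 24-gon of circumradius √(8.5²−5.75²) = 6.260 (area = (24/2)·6.260²·sin(360°/24) = 121.71 mm²); Taking the union: only the r=8.5 sphere at (-4, 5) is present, so the union is just that shape — area = 121.71 mm². Checking containment: at z = 4.75 the cross-section extends beyond the z = 3.75 cross-section by about 29.07 mm².

part overhangs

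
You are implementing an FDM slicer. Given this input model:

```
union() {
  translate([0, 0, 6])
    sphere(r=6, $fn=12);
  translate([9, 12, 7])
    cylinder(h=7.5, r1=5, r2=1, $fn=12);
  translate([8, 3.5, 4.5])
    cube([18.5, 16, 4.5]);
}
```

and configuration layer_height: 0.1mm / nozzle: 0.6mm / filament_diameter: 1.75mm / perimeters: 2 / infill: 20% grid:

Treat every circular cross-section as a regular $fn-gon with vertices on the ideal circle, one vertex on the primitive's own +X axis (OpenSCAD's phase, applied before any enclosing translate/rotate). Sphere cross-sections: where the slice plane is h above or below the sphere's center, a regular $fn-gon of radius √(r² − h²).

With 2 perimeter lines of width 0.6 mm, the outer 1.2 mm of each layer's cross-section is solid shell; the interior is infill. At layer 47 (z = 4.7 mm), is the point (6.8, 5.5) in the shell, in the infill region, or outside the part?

outside

At z = 4.7 mm: the r=6 sphere contributes a regular 12-gon of circumradius √(6²−1.3²) = 5.857; the cone at (9, 12) does not reach this height (z outside [7, 14.5]); the cube at (8, 3.5) is present — its section is the full 18.5×16 rectangle; Taking the union: the 2 present regions are separate (no shared area or edge), so areas and boundary lengths simply add and each stays a separate island — 2 connected regions. Overall, the cross-section has 2 separate islands. The nearest boundary edge runs (8.00, 3.50)→(8.00, 19.50); distance from the point to it = 1.20 mm. The point is not inside any of the regions above, so it lies outside the cross-section (1.20 mm from the nearest boundary).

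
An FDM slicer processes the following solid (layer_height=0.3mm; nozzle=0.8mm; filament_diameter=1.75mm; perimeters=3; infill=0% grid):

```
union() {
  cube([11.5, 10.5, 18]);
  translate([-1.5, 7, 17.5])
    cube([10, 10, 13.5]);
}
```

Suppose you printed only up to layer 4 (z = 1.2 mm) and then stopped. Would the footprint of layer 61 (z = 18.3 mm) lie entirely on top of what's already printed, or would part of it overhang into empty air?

part overhangs

Compare the two slices. At z = 1.2: the cube is present — its section is the full 11.5×10.5 rectangle (area 120.75 mm²); the cube at (-1.5, 7) is absent (z outside [17.5, 31]); Combining (union): only the 11.5×10.5 cube is present, so the union is just that shape — area = 120.75 mm². At z = 18.3: the cube is absent (z outside [0, 18]); the cube at (-1.5, 7) is present — its section is the full 10×10 rectangle (area 100.00 mm²); Merging all regions: only the 10×10 cube at (-1.5, 7) is present, so the union is just that shape — area = 100.00 mm². Checking containment: at z = 18.3 the cross-section extends beyond the z = 1.2 cross-section by about 70.25 mm².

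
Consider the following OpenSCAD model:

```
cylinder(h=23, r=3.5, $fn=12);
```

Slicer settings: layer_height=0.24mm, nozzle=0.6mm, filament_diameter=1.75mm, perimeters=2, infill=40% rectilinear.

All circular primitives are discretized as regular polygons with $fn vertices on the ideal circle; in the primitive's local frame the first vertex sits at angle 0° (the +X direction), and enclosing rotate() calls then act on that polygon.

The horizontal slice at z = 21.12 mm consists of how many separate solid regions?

1

At z = 21.12 mm: the cylinder: section is a regular 12-gon, circumradius r=3.5. The result has 1 disconnected region.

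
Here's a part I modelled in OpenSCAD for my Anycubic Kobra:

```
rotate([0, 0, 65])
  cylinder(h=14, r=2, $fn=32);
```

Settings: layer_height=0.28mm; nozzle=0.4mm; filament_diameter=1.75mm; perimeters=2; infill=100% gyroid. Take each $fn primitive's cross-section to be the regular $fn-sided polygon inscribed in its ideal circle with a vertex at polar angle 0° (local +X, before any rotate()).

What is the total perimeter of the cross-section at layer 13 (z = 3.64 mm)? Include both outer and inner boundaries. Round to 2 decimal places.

12.55 mm

At z = 3.64 mm: the cylinder: section is a regular 32-gon, circumradius r=2 (perimeter = 2·32·2.000·sin(180°/32) = 12.55 mm); (rotated 65° about Z; rotation is an isometry so areas/perimeters/island counts are preserved). Overall, the cross-section is a single solid region. Total boundary length (outer) = 12.55 mm.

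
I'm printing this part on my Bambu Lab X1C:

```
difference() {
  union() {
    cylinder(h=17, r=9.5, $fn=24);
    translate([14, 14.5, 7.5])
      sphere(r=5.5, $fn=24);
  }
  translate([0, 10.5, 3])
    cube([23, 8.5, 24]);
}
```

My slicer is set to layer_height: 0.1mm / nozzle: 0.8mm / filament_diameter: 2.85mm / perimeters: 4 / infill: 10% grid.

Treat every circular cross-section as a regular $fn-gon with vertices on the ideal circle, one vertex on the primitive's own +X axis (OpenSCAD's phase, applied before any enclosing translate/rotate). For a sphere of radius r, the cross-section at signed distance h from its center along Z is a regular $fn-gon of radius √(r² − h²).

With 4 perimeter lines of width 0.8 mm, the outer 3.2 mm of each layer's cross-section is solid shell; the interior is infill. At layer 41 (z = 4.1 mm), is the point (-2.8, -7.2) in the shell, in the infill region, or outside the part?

shell

At z = 4.1 mm: the cylinder: section is a regular 24-gon, circumradius r=9.5; the r=5.5 sphere at (14, 14.5) contributes a regular 24-gon of circumradius √(5.5²−3.4²) = 4.323; Merging all regions: the 2 present regions are separate (no shared area or edge), so areas and boundary lengths simply add and each stays a separate island — 2 connected regions; the 23×8.5 cube at (0, 10.5) contributes its full rectangle; Subtracting the remaining from the first: starting from the result so far, the 23×8.5 cube at (0, 10.5) partially overlaps it — only the 57.41 mm² overlap (of its 195.50 mm²) is removed, clipping the outline — 2 connected regions. Overall, the cross-section has 2 separate islands. The nearest boundary edge runs (-2.46, -9.18)→(-4.75, -8.23); distance from the point to it = 1.70 mm. (Shell/infill is judged within the island containing the point — the largest one.) The point is inside the cross-section, 1.70 mm from the nearest boundary — within the 3.2 mm shell band (4 × 0.8).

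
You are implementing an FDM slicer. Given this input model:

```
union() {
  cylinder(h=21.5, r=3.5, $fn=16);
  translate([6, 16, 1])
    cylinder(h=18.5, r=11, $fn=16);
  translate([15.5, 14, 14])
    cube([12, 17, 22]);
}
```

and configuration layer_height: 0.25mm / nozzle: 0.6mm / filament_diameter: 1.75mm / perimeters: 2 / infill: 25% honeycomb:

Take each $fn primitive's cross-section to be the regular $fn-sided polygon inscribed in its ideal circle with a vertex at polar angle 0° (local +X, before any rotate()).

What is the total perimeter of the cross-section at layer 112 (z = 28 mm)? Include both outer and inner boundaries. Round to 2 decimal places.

58.00 mm

At z = 28 mm: the cylinder is not intersected at this z (z outside [0, 21.5]); the cylinder at (6, 16) is absent (z outside [1, 19.5]); the cube at (15.5, 14) (footprint 12×17) is included at this height (perimeter 58.00 mm); Merging all regions: only the 12×17 cube at (15.5, 14) is present, so the union is just that shape — boundary = 58.00 mm. Overall, the cross-section is a single solid region. Total boundary length (outer) = 58.00 mm.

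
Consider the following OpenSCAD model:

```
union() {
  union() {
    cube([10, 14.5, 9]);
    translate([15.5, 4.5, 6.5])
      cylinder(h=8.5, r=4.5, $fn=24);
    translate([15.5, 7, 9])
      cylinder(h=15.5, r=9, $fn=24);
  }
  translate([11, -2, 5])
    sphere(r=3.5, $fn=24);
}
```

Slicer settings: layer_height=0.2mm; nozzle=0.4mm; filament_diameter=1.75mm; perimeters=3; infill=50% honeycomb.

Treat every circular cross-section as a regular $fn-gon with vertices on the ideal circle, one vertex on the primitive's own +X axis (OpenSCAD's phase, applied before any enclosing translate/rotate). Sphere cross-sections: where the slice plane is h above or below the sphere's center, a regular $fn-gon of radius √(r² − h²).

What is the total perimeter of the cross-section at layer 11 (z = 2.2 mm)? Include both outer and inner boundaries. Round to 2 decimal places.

62.16 mm

At z = 2.2 mm: the cube is present — its section is the full 10×14.5 rectangle (perimeter 49.00 mm); the cylinder at (15.5, 4.5) is absent (z outside [6.5, 15]); the cylinder at (15.5, 7) is absent (z outside [9, 24.5]); Merging all regions: only the 10×14.5 cube is present, so the union is just that shape — boundary = 49.00 mm; the r=3.5 sphere at (11, -2) contributes a regular 24-gon of circumradius √(3.5²−2.8²) = 2.100 (perimeter = 2·24·2.100·sin(180°/24) = 13.16 mm); Merging all regions: the 2 present regions are separate (no shared area or edge), so areas and boundary lengths simply add and each stays a separate island — boundary = 62.16 mm. Overall, the cross-section has 2 separate islands. Total boundary length (outer) = 62.16 mm.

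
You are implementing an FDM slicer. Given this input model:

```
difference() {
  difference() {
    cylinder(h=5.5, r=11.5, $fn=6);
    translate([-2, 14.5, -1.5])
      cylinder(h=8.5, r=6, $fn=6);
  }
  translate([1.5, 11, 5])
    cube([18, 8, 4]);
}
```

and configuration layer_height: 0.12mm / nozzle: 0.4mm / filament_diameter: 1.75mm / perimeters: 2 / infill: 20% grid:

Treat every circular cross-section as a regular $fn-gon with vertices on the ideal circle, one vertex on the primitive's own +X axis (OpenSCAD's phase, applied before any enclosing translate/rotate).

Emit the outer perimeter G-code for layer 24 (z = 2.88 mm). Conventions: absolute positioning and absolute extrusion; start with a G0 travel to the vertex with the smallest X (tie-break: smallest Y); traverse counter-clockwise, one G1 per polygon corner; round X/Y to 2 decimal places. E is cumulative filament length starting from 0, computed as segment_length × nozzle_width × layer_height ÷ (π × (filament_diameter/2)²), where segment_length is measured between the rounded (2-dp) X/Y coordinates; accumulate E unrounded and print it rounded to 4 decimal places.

G0 X-11.50 Y0.00 Z2.88
G1 X-5.75 Y-9.96 E0.2295
G1 X5.75 Y-9.96 E0.4590
G1 X11.50 Y0.00 E0.6885
G1 X5.75 Y9.96 E0.9180
G1 X1.38 Y9.96 E1.0052
G1 X1.00 Y9.30 E1.0204
G1 X-5.00 Y9.30 E1.1402
G1 X-5.38 Y9.96 E1.1554
G1 X-5.75 Y9.96 E1.1627
G1 X-11.50 Y0.00 E1.3922

At z = 2.88 mm: the cylinder: section is a regular 6-gon, circumradius r=11.5; the r=6 cylinder at (-2, 14.5) gives a regular 6-gon of circumradius 6 (constant along its height); Subtracting the remaining from the first: starting from the r=11.5 cylinder, the r=6 cylinder at (-2, 14.5) partially overlaps it — only the 4.18 mm² overlap (of its 93.53 mm²) is removed, clipping the outline — 1 connected region; the cube at (1.5, 11) does not reach this height (z outside [5, 9]); Subtracting the remaining from the first: none of the subtracted shapes is present at this height, so the result so far is unchanged — 1 connected region. The outline is a single polygon with 10 vertices. Extrusion per mm of travel: 0.4 × 0.12 / (π × 0.875²) = 0.019956. Accumulating E over each segment gives final E = 1.3922.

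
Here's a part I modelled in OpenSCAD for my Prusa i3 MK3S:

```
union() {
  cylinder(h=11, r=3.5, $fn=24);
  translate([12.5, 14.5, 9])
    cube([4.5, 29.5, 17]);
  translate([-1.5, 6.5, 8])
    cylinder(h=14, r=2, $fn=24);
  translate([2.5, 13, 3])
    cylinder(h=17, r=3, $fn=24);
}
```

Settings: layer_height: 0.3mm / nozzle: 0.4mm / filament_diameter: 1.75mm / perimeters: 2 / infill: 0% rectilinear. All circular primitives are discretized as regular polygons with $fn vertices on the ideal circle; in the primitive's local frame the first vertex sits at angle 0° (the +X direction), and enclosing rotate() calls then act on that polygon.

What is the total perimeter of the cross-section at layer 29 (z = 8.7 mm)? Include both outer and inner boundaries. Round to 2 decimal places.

53.25 mm

At z = 8.7 mm: the cylinder: section is a regular 24-gon, circumradius r=3.5 (perimeter = 2·24·3.500·sin(180°/24) = 21.93 mm); the cube at (12.5, 14.5) does not reach this height (z outside [9, 26]); the cylinder at (-1.5, 6.5): section is a regular 24-gon, circumradius r=2 (perimeter = 2·24·2.000·sin(180°/24) = 12.53 mm); the cylinder at (2.5, 13): section is a regular 24-gon, circumradius r=3 (perimeter = 2·24·3.000·sin(180°/24) = 18.80 mm); Merging all regions: the 3 present regions are separate (no shared area or edge), so areas and boundary lengths simply add and each stays a separate island — boundary = 53.25 mm. Overall, the cross-section has 3 separate islands. Total boundary length (outer) = 53.25 mm.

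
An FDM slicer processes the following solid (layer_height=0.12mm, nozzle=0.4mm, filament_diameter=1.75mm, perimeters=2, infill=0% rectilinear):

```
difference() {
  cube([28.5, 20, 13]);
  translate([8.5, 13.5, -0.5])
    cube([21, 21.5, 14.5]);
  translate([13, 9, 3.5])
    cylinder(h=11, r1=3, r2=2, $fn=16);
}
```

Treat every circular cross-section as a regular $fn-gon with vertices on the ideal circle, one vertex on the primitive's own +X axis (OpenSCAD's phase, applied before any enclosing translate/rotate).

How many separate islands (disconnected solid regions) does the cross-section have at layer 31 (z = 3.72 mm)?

At z = 3.72 mm: the cube is present — its section is the full 28.5×20 rectangle; the 21×21.5 cube at (8.5, 13.5) contributes its full rectangle; the cone at (13, 9): at t=0.020 of its height the radius interpolates to r₁+(r₂−r₁)t = 2.980, giving a regular 16-gon of that circumradius; After the difference (first − rest): starting from the 28.5×20 cube, the 21×21.5 cube at (8.5, 13.5) partially overlaps it — only the 130.00 mm² overlap (of its 451.50 mm²) is removed, clipping the outline; the cone at (13, 9) lies wholly inside it (removes its full 27.19 mm² and its 18.60 mm outline becomes a hole wall) — 1 connected region with 1 hole. Overall, the cross-section is one region with 1 hole. Island count = 1.

1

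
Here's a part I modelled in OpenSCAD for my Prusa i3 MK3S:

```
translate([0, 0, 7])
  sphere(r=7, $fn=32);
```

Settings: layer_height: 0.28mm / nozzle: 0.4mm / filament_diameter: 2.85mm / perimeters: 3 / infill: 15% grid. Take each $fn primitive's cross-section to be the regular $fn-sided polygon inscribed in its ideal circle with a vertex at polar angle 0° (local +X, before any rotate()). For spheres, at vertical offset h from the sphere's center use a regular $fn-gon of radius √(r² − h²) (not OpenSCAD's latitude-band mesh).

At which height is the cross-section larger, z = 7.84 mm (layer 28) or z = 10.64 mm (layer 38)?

layer 28 (z = 7.84 mm)

Layer 28 (z = 7.84): the sphere: section is a regular 32-gon, circumradius = √(r²−h²) = √(7²−0.84²) = 6.949 (area = (32/2)·6.949²·sin(360°/32) = 150.75 mm²). So its area = 150.75 mm². Layer 38 (z = 10.64): the sphere: section is a regular 32-gon, circumradius = √(r²−h²) = √(7²−3.64²) = 5.979 (area = (32/2)·5.979²·sin(360°/32) = 111.59 mm²). So its area = 111.59 mm². Layer 28 is larger (150.75 vs 111.59 mm²).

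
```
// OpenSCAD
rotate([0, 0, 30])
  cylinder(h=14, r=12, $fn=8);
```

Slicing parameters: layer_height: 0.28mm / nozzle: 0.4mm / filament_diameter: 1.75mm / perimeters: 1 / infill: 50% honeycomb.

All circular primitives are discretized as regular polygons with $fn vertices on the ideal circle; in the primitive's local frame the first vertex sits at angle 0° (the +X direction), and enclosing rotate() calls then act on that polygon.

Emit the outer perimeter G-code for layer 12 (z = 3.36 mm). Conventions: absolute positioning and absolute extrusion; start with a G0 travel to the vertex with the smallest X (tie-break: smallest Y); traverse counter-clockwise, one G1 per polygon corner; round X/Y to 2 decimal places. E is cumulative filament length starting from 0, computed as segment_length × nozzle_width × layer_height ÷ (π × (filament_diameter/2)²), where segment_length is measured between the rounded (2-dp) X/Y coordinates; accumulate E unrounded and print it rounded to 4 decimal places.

G0 X-11.59 Y3.11 Z3.36
G1 X-10.39 Y-6.00 E0.4279
G1 X-3.11 Y-11.59 E0.8553
G1 X6.00 Y-10.39 E1.2831
G1 X11.59 Y-3.11 E1.7105
G1 X10.39 Y6.00 E2.1384
G1 X3.11 Y11.59 E2.5658
G1 X-6.00 Y10.39 E2.9936
G1 X-11.59 Y3.11 E3.4210

At z = 3.36 mm: the cylinder: section is a regular 8-gon, circumradius r=12; (whole slice rotated 30° about Z — lengths, areas and connectivity unchanged). The outline is a single polygon with 8 vertices. Extrusion per mm of travel: 0.4 × 0.28 / (π × 0.875²) = 0.046564. Accumulating E over each segment gives final E = 3.4210.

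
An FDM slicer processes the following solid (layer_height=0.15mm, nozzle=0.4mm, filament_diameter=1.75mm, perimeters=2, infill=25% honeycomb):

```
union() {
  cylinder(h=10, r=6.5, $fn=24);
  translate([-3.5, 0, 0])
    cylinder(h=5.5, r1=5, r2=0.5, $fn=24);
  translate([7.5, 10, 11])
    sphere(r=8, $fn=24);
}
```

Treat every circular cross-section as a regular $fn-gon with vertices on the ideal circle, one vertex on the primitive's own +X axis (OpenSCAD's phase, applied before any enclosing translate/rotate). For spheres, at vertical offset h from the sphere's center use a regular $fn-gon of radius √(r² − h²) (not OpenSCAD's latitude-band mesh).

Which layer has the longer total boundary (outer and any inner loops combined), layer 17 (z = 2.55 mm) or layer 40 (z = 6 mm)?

Layer 17 (z = 2.55): the r=6.5 cylinder contributes a regular 24-gon of circumradius 6.5 (perimeter = 2·24·6.500·sin(180°/24) = 40.72 mm); the cone at (-3.5, 0) contributes a regular 24-gon of circumradius 2.914 (interpolated between r1=5 and r2=0.5 at t=0.464) (perimeter = 2·24·2.914·sin(180°/24) = 18.25 mm); the sphere at (7.5, 10) does not reach this height (|z−center|=8.450 > r=8); Taking the union: the cone at (-3.5, 0) lies entirely inside the r=6.5 cylinder, so the union is just the r=6.5 cylinder — boundary = 40.72 mm. So its perimeter = 40.72 mm. Layer 40 (z = 6): the r=6.5 cylinder gives a regular 24-gon of circumradius 6.5 (constant along its height) (perimeter = 2·24·6.500·sin(180°/24) = 40.72 mm); the cone at (-3.5, 0) does not reach this height (z outside [0, 5.5]); the sphere at (7.5, 10): section is a regular 24-gon, circumradius = √(r²−h²) = √(8²−5²) = 6.245 (perimeter = 2·24·6.245·sin(180°/24) = 39.13 mm); Merging all regions: the regions partially overlap (shared area 0.26 mm²), so the edge portions inside another operand are dropped and the merged outline is re-measured after clipping — boundary = 75.47 mm. So its perimeter = 75.47 mm. Layer 40 is larger (75.47 vs 40.72 mm).

layer 40 (z = 6 mm)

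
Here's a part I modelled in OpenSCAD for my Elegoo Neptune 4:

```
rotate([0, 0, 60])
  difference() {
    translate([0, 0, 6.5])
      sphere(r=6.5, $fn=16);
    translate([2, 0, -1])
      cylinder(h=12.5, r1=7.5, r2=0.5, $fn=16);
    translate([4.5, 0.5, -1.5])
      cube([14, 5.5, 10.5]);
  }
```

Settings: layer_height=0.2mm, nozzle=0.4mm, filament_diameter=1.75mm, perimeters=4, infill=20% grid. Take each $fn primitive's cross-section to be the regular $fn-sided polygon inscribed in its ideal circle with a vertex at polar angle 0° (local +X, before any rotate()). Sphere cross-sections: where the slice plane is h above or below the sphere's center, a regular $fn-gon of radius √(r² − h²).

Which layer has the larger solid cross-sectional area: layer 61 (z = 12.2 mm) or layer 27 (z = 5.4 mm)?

layer 27 (z = 5.4 mm)

Layer 61 (z = 12.2): the sphere: section is a regular 16-gon, circumradius = √(r²−h²) = √(6.5²−5.7²) = 3.124 (area = (16/2)·3.124²·sin(360°/16) = 29.88 mm²); the cone at (2, 0) is not intersected at this z (z outside [-1, 11.5]); the cube at (4.5, 0.5) is not intersected at this z (z outside [-1.5, 9]); Taking the first minus the rest: none of the subtracted shapes is present at this height, so the r=6.5 sphere is unchanged — area = 29.88 mm²; (rotated 60° about Z; rotation is an isometry so areas/perimeters/island counts are preserved). So its area = 29.88 mm². Layer 27 (z = 5.4): the r=6.5 sphere slices to a regular 16-gon of circumradius 6.406 (√(r²−h²) with h=1.1 from center) (area = (16/2)·6.406²·sin(360°/16) = 125.64 mm²); the cone at (2, 0): at t=0.512 of its height the radius interpolates to r₁+(r₂−r₁)t = 3.916, giving a regular 16-gon of that circumradius (area = (16/2)·3.916²·sin(360°/16) = 46.95 mm²); the cube at (4.5, 0.5) is present — its section is the full 14×5.5 rectangle (area 77.00 mm²); Taking the first minus the rest: starting from the r=6.5 sphere (125.64 mm²), the cone at (2, 0) lies wholly inside it (removes its full 46.95 mm² and its 24.45 mm outline becomes a hole wall); the 14×5.5 cube at (4.5, 0.5) partially overlaps it — only the 2.53 mm² overlap (of its 77.00 mm²) is removed, clipping the outline — area = 76.16 mm²; (rotated 60° about Z; rotation is an isometry so areas/perimeters/island counts are preserved). So its area = 76.16 mm². Layer 27 is larger (76.16 vs 29.88 mm²).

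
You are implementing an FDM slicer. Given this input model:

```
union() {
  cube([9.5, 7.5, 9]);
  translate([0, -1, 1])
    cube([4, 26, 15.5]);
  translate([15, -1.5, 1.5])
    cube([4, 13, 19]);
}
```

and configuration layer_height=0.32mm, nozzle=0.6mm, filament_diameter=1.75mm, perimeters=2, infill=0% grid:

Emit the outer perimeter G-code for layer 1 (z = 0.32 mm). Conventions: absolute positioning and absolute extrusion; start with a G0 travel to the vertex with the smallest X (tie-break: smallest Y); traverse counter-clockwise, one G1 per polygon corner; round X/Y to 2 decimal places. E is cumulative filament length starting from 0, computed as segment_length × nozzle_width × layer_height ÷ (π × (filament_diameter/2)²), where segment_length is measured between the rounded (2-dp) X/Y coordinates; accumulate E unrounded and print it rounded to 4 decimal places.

G0 X0.00 Y0.00 Z0.32
G1 X9.50 Y0.00 E0.7583
G1 X9.50 Y7.50 E1.3570
G1 X0.00 Y7.50 E2.1153
G1 X0.00 Y0.00 E2.7140

At z = 0.32 mm: the 9.5×7.5 cube contributes its full rectangle; the cube at (0, -1) does not reach this height (z outside [1, 16.5]); the cube at (15, -1.5) is not intersected at this z (z outside [1.5, 20.5]); Merging all regions: only the 9.5×7.5 cube is present, so the union is just that shape — 1 connected region. The outline is a single polygon with 4 vertices. Extrusion per mm of travel: 0.6 × 0.32 / (π × 0.875²) = 0.079824. Accumulating E over each segment gives final E = 2.7140.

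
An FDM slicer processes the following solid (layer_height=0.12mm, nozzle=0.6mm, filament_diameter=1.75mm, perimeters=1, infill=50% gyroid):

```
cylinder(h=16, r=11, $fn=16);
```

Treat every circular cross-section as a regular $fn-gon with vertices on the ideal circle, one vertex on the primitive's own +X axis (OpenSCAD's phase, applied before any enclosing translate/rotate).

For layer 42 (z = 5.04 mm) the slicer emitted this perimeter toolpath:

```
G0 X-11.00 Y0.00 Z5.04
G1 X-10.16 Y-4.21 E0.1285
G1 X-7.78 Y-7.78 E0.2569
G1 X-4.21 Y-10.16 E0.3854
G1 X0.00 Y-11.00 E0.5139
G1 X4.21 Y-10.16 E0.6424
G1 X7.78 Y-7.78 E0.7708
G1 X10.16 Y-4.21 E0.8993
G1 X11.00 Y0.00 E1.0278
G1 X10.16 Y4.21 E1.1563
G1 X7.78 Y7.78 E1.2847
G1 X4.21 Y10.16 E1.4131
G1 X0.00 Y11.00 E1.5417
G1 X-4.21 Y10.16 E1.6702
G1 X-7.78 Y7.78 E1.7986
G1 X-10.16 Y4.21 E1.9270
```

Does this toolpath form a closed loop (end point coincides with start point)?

no

Start point (G0): (-11.00, 0.00). End point (last G1): the path does not return to the start — open.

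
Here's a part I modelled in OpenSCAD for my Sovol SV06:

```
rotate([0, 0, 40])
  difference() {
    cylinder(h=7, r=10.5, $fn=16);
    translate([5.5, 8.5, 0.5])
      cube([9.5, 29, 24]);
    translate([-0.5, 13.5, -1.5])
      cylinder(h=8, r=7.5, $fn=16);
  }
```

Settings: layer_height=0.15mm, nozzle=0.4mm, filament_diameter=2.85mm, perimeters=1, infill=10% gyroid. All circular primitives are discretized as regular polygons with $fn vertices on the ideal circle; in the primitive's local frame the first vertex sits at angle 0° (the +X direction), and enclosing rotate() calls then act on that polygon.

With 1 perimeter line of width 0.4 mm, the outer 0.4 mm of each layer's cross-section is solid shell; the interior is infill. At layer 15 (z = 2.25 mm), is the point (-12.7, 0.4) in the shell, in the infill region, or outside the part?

At z = 2.25 mm: the r=10.5 cylinder contributes a regular 16-gon of circumradius 10.5; the 9.5×29 cube at (5.5, 8.5) contributes its full rectangle; the cylinder at (-0.5, 13.5): section is a regular 16-gon, circumradius r=7.5; Taking the first minus the rest: starting from the r=10.5 cylinder, the 9.5×29 cube at (5.5, 8.5) partially overlaps it — only the 0.03 mm² overlap (of its 275.50 mm²) is removed, clipping the outline; the r=7.5 cylinder at (-0.5, 13.5) partially overlaps it — only the 33.06 mm² overlap (of its 172.21 mm²) is removed, clipping the outline — 1 connected region; (whole slice rotated 40° about Z — lengths, areas and connectivity unchanged). Overall, the cross-section is a single solid region. Undo the 40° rotation: the query point maps to (-9.472, 8.470) in the un-rotated model frame. The nearest boundary edge runs (-9.70, 4.02)→(-7.42, 7.42); distance from the point to it = 2.28 mm. The point is not inside any of the regions above, so it lies outside the cross-section (2.28 mm from the nearest boundary).

outside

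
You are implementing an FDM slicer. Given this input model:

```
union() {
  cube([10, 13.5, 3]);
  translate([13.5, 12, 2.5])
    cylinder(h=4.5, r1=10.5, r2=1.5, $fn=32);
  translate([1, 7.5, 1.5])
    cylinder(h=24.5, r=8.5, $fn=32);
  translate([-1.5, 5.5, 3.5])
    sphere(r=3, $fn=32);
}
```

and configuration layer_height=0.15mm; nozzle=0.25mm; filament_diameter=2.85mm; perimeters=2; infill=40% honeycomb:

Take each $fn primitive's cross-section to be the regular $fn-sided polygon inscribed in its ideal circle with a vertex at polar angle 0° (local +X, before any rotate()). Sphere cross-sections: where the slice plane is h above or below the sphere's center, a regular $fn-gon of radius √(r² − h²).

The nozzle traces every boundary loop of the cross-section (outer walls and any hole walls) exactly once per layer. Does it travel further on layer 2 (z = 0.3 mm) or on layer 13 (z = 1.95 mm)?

layer 13 (z = 1.95 mm)

Layer 2 (z = 0.3): the cube (footprint 10×13.5) is included at this height (perimeter 47.00 mm); the cone at (13.5, 12) is absent (z outside [2.5, 7]); the cylinder at (1, 7.5) is not intersected at this z (z outside [1.5, 26]); the sphere at (-1.5, 5.5) is not intersected at this z (|z−center|=3.200 > r=3); Taking the union: only the 10×13.5 cube is present, so the union is just that shape — boundary = 47.00 mm. So its perimeter = 47.00 mm. Layer 13 (z = 1.95): the cube is present — its section is the full 10×13.5 rectangle (perimeter 47.00 mm); the cone at (13.5, 12) is absent (z outside [2.5, 7]); the r=8.5 cylinder at (1, 7.5) contributes a regular 32-gon of circumradius 8.5 (perimeter = 2·32·8.500·sin(180°/32) = 53.32 mm); the sphere at (-1.5, 5.5): section is a regular 32-gon, circumradius = √(r²−h²) = √(3²−1.55²) = 2.569 (perimeter = 2·32·2.569·sin(180°/32) = 16.11 mm); Merging all regions: the regions partially overlap (shared area 134.08 mm²), so the edge portions inside another operand are dropped and the merged outline is re-measured after clipping — boundary = 58.99 mm. So its perimeter = 58.99 mm. Layer 13 is larger (58.99 vs 47.00 mm).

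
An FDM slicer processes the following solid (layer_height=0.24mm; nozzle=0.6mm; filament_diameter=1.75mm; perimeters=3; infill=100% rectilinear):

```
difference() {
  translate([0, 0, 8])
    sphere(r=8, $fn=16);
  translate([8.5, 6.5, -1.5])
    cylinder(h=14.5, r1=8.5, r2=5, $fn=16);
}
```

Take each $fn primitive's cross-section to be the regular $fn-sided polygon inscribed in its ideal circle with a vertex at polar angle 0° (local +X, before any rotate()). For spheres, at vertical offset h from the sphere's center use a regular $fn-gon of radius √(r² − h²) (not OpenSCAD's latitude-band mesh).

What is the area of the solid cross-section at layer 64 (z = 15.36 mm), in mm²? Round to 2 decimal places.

At z = 15.36 mm: the r=8 sphere slices to a regular 16-gon of circumradius 3.135 (√(r²−h²) with h=7.36 from center) (area = (16/2)·3.135²·sin(360°/16) = 30.10 mm²); the cone at (8.5, 6.5) is absent (z outside [-1.5, 13]); Subtracting the remaining from the first: none of the subtracted shapes is present at this height, so the r=8 sphere is unchanged — area = 30.10 mm². Overall, the cross-section is a single solid region. Net area = 30.10 mm².

30.10 mm²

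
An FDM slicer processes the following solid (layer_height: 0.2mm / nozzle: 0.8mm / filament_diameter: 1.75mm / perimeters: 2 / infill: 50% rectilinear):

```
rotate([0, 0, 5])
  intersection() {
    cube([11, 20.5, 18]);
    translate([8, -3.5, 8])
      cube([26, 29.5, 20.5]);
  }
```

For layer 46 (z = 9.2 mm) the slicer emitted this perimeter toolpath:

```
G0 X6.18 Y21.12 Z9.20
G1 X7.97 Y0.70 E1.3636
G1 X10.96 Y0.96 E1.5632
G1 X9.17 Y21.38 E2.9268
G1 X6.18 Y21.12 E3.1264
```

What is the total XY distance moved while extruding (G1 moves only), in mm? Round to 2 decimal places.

47.00 mm

Sum the Euclidean lengths of each G1 segment: total = 47.00 mm.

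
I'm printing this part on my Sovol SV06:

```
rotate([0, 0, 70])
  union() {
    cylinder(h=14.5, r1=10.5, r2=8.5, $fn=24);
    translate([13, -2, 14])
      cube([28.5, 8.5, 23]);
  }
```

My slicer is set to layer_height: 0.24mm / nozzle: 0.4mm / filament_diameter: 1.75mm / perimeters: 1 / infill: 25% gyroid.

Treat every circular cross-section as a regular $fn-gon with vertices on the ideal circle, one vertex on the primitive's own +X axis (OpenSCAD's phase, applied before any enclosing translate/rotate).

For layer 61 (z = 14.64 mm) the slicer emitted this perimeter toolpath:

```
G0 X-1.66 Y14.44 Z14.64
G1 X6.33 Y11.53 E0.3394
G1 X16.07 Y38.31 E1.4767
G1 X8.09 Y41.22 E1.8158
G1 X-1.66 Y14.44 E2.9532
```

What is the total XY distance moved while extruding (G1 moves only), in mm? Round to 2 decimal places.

Sum the Euclidean lengths of each G1 segment: total = 73.99 mm.

73.99 mm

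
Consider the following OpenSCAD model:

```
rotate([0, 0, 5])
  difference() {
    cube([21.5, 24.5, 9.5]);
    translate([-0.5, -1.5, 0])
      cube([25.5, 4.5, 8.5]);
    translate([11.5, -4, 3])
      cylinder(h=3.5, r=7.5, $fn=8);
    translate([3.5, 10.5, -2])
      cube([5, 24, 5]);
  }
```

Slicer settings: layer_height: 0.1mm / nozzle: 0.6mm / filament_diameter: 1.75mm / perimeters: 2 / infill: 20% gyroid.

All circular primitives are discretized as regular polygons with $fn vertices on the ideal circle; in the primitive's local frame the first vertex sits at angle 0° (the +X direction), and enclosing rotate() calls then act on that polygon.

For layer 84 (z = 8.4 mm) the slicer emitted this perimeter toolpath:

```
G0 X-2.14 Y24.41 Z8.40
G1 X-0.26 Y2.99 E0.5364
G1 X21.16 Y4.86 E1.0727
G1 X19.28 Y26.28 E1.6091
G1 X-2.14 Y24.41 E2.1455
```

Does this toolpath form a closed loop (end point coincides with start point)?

Start point (G0): (-2.14, 24.41). End point (last G1): the path returns to the start — closed.

yes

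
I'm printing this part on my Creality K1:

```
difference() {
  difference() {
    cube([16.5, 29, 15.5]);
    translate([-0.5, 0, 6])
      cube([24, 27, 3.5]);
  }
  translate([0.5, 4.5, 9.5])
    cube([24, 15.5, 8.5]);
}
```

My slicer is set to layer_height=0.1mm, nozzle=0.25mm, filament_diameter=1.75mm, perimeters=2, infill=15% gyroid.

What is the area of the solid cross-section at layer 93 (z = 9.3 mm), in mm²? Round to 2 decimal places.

33.00 mm²

At z = 9.3 mm: the cube is present — its section is the full 16.5×29 rectangle (area 478.50 mm²); the 24×27 cube at (-0.5, 0) contributes its full rectangle (area 648.00 mm²); Taking the first minus the rest: starting from the 16.5×29 cube (478.50 mm²), the 24×27 cube at (-0.5, 0) partially overlaps it — only the 445.50 mm² overlap (of its 648.00 mm²) is removed, clipping the outline — area = 33.00 mm²; the cube at (0.5, 4.5) does not reach this height (z outside [9.5, 18]); Taking the first minus the rest: none of the subtracted shapes is present at this height, so the result so far is unchanged — area = 33.00 mm². Overall, the cross-section is a single solid region. Net area = 33.00 mm².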